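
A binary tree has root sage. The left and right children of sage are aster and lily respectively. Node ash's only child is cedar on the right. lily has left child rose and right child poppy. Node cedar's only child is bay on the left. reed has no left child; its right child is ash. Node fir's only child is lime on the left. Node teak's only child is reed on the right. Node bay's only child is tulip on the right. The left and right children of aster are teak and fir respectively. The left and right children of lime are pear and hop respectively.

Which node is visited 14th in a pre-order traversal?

rose

Pre-order visits the node, then its left subtree, then its right subtree.
Visit sage.
At sage: go left to aster.
  Visit aster.
  At aster: go left to teak.
    Visit teak.
    At teak: no left child.
    At teak: go right to reed.
      Visit reed.
      At reed: no left child.
      At reed: go right to ash.
        Visit ash.
        At ash: no left child.
        At ash: go right to cedar.
          Visit cedar.
          At cedar: go left to bay.
            Visit bay.
            At bay: no left child.
            At bay: go right to tulip.
              tulip is a leaf — visit tulip.
          At cedar: no right child.
  At aster: go right to fir.
    Visit fir.
    At fir: go left to lime.
      Visit lime.
      At lime: go left to pear.
        pear is a leaf — visit pear.
      At lime: go right to hop.
        hop is a leaf — visit hop.
    At fir: no right child.
At sage: go right to lily.
  Visit lily.
  At lily: go left to rose.
    rose is a leaf — visit rose.
  At lily: go right to poppy.
    poppy is a leaf — visit poppy.
Full pre-order sequence: sage, aster, teak, reed, ash, cedar, bay, tulip, fir, lime, pear, hop, lily, rose, poppy.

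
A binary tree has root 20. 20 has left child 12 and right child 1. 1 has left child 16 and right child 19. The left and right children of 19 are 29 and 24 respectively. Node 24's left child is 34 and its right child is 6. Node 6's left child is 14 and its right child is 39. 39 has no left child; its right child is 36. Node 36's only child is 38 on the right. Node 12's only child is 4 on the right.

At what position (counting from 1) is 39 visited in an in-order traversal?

In-order visits the left subtree, then the node, then the right subtree.
At 20: go left to 12.
  At 12: no left child.
  Visit 12.
  At 12: go right to 4.
    4 is a leaf — visit 4.
Visit 20.
At 20: go right to 1.
  At 1: go left to 16.
    16 is a leaf — visit 16.
  Visit 1.
  At 1: go right to 19.
    At 19: go left to 29.
      29 is a leaf — visit 29.
    Visit 19.
    At 19: go right to 24.
      At 24: go left to 34.
        34 is a leaf — visit 34.
      Visit 24.
      At 24: go right to 6.
        At 6: go left to 14.
          14 is a leaf — visit 14.
        Visit 6.
        At 6: go right to 39.
          At 39: no left child.
          Visit 39.
          At 39: go right to 36.
            At 36: no left child.
            Visit 36.
            At 36: go right to 38.
              38 is a leaf — visit 38.
Full in-order sequence: 12, 4, 20, 16, 1, 29, 19, 34, 24, 14, 6, 39, 36, 38.

12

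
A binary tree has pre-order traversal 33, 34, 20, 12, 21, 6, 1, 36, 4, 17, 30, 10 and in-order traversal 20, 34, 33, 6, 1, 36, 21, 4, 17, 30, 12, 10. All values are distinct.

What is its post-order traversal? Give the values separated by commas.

20, 34, 36, 1, 6, 30, 17, 4, 21, 10, 12, 33

The first element of pre-order is the root; it splits in-order into left and right subtrees.
Root 33: left subtree has 2 nodes {20, 34}, right has 9 {6, 1, 36, 21, 4, 17, 30, 12, 10}.
  Root 34: left subtree has 1 node {20}, right has 0 { }.
  Root 12: left subtree has 7 nodes {6, 1, 36, 21, 4, 17, 30}, right has 1 {10}.
    Root 21: left subtree has 3 nodes {6, 1, 36}, right has 3 {4, 17, 30}.
      Root 6: left subtree has 0 nodes { }, right has 2 {1, 36}.
        Root 1: left subtree has 0 nodes { }, right has 1 {36}.
      Root 4: left subtree has 0 nodes { }, right has 2 {17, 30}.
        Root 17: left subtree has 0 nodes { }, right has 1 {30}.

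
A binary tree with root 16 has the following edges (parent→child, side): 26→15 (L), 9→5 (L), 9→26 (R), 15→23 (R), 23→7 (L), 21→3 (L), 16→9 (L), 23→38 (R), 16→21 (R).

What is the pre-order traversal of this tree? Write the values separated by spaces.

Pre-order visits the node, then its left subtree, then its right subtree.
Visit 16.
At 16: go left to 9.
  Visit 9.
  At 9: go left to 5.
    5 is a leaf — visit 5.
  At 9: go right to 26.
    Visit 26.
    At 26: go left to 15.
      Visit 15.
      At 15: no left child.
      At 15: go right to 23.
        Visit 23.
        At 23: go left to 7.
          7 is a leaf — visit 7.
        At 23: go right to 38.
          38 is a leaf — visit 38.
    At 26: no right child.
At 16: go right to 21.
  Visit 21.
  At 21: go left to 3.
    3 is a leaf — visit 3.
  At 21: no right child.

16 9 5 26 15 23 7 38 21 3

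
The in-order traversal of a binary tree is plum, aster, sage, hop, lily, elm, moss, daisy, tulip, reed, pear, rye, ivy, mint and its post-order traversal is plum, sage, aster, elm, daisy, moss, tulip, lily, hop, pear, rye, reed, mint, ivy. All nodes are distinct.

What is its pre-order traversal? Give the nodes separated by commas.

ivy, reed, hop, aster, plum, sage, lily, tulip, moss, elm, daisy, rye, pear, mint

The last element of post-order is the root; it splits in-order into left and right subtrees.
Root ivy: left subtree has 12 nodes {plum, aster, sage, hop, lily, elm, moss, daisy, tulip, reed, pear, rye}, right has 1 {mint}.
  Root reed: left subtree has 9 nodes {plum, aster, sage, hop, lily, elm, moss, daisy, tulip}, right has 2 {pear, rye}.
    Root hop: left subtree has 3 nodes {plum, aster, sage}, right has 5 {lily, elm, moss, daisy, tulip}.
      Root aster: left subtree has 1 node {plum}, right has 1 {sage}.
      Root lily: left subtree has 0 nodes { }, right has 4 {elm, moss, daisy, tulip}.
        Root tulip: left subtree has 3 nodes {elm, moss, daisy}, right has 0 { }.
          Root moss: left subtree has 1 node {elm}, right has 1 {daisy}.
    Root rye: left subtree has 1 node {pear}, right has 0 { }.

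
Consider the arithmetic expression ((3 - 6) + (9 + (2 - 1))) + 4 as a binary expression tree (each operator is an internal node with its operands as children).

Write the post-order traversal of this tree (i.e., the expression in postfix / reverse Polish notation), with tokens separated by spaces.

3 6 - 9 2 1 - + + 4 +

Post-order on an expression tree gives postfix notation: for each operator, emit left operand, right operand, then the operator.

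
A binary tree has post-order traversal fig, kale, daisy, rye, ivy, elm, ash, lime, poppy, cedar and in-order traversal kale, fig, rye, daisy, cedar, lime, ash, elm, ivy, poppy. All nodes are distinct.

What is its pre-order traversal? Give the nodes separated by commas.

cedar, rye, kale, fig, daisy, poppy, lime, ash, elm, ivy

The last element of post-order is the root; it splits in-order into left and right subtrees.
Root cedar: left subtree has 4 nodes {kale, fig, rye, daisy}, right has 5 {lime, ash, elm, ivy, poppy}.
  Root rye: left subtree has 2 nodes {kale, fig}, right has 1 {daisy}.
    Root kale: left subtree has 0 nodes { }, right has 1 {fig}.
  Root poppy: left subtree has 4 nodes {lime, ash, elm, ivy}, right has 0 { }.
    Root lime: left subtree has 0 nodes { }, right has 3 {ash, elm, ivy}.
      Root ash: left subtree has 0 nodes { }, right has 2 {elm, ivy}.
        Root elm: left subtree has 0 nodes { }, right has 1 {ivy}.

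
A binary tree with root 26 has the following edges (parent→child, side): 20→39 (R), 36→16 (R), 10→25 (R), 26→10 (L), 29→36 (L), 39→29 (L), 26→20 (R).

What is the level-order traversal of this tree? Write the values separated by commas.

26, 10, 20, 25, 39, 29, 36, 16

Level-order visits nodes level by level from the root, left to right within each level.
Level 0: 26
Level 1: 10, 20
Level 2: 25, 39
Level 3: 29
Level 4: 36
Level 5: 16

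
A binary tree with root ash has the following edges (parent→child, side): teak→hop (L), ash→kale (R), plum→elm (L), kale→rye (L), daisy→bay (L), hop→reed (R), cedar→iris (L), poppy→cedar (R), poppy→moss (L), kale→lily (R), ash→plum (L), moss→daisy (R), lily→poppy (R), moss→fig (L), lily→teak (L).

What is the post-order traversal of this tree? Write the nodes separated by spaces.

elm plum rye reed hop teak fig bay daisy moss iris cedar poppy lily kale ash

Post-order visits the left subtree, then the right subtree, then the node.
At ash: go left to plum.
  At plum: go left to elm.
    elm is a leaf — visit elm.
  At plum: no right child.
  Visit plum.
At ash: go right to kale.
  At kale: go left to rye.
    rye is a leaf — visit rye.
  At kale: go right to lily.
    At lily: go left to teak.
      At teak: go left to hop.
        At hop: no left child.
        At hop: go right to reed.
          reed is a leaf — visit reed.
        Visit hop.
      At teak: no right child.
      Visit teak.
    At lily: go right to poppy.
      At poppy: go left to moss.
        At moss: go left to fig.
          fig is a leaf — visit fig.
        At moss: go right to daisy.
          At daisy: go left to bay.
            bay is a leaf — visit bay.
          At daisy: no right child.
          Visit daisy.
        Visit moss.
      At poppy: go right to cedar.
        At cedar: go left to iris.
          iris is a leaf — visit iris.
        At cedar: no right child.
        Visit cedar.
      Visit poppy.
    Visit lily.
  Visit kale.
Visit ash.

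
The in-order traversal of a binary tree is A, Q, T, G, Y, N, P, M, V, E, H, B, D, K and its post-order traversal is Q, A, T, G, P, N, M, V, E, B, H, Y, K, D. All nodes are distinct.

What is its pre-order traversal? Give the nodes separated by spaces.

The last element of post-order is the root; it splits in-order into left and right subtrees.
Root D: left subtree has 12 nodes {A, Q, T, G, Y, N, P, M, V, E, H, B}, right has 1 {K}.
  Root Y: left subtree has 4 nodes {A, Q, T, G}, right has 7 {N, P, M, V, E, H, B}.
    Root G: left subtree has 3 nodes {A, Q, T}, right has 0 { }.
      Root T: left subtree has 2 nodes {A, Q}, right has 0 { }.
        Root A: left subtree has 0 nodes { }, right has 1 {Q}.
    Root H: left subtree has 5 nodes {N, P, M, V, E}, right has 1 {B}.
      Root E: left subtree has 4 nodes {N, P, M, V}, right has 0 { }.
        Root V: left subtree has 3 nodes {N, P, M}, right has 0 { }.
          Root M: left subtree has 2 nodes {N, P}, right has 0 { }.
            Root N: left subtree has 0 nodes { }, right has 1 {P}.

D Y G T A Q H E V M N P B K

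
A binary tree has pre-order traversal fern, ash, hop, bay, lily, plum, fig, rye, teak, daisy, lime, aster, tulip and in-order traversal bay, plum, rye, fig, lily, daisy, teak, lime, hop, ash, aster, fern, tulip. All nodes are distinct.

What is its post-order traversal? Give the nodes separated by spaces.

The first element of pre-order is the root; it splits in-order into left and right subtrees.
Root fern: left subtree has 11 nodes {bay, plum, rye, fig, lily, daisy, teak, lime, hop, ash, aster}, right has 1 {tulip}.
  Root ash: left subtree has 9 nodes {bay, plum, rye, fig, lily, daisy, teak, lime, hop}, right has 1 {aster}.
    Root hop: left subtree has 8 nodes {bay, plum, rye, fig, lily, daisy, teak, lime}, right has 0 { }.
      Root bay: left subtree has 0 nodes { }, right has 7 {plum, rye, fig, lily, daisy, teak, lime}.
        Root lily: left subtree has 3 nodes {plum, rye, fig}, right has 3 {daisy, teak, lime}.
          Root plum: left subtree has 0 nodes { }, right has 2 {rye, fig}.
            Root fig: left subtree has 1 node {rye}, right has 0 { }.
          Root teak: left subtree has 1 node {daisy}, right has 1 {lime}.

rye fig plum daisy lime teak lily bay hop aster ash tulip fern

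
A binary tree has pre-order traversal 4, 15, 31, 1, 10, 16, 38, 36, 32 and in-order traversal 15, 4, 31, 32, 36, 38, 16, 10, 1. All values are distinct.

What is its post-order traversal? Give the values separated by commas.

The first element of pre-order is the root; it splits in-order into left and right subtrees.
Root 4: left subtree has 1 node {15}, right has 7 {31, 32, 36, 38, 16, 10, 1}.
  Root 31: left subtree has 0 nodes { }, right has 6 {32, 36, 38, 16, 10, 1}.
    Root 1: left subtree has 5 nodes {32, 36, 38, 16, 10}, right has 0 { }.
      Root 10: left subtree has 4 nodes {32, 36, 38, 16}, right has 0 { }.
        Root 16: left subtree has 3 nodes {32, 36, 38}, right has 0 { }.
          Root 38: left subtree has 2 nodes {32, 36}, right has 0 { }.
            Root 36: left subtree has 1 node {32}, right has 0 { }.

15, 32, 36, 38, 16, 10, 1, 31, 4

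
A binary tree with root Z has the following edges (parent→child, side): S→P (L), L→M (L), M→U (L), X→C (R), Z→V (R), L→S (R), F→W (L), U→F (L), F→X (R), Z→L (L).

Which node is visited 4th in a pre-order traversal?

U

Pre-order visits the node, then its left subtree, then its right subtree.
Visit Z.
At Z: go left to L.
  Visit L.
  At L: go left to M.
    Visit M.
    At M: go left to U.
      Visit U.
      At U: go left to F.
        Visit F.
        At F: go left to W.
          W is a leaf — visit W.
        At F: go right to X.
          Visit X.
          At X: no left child.
          At X: go right to C.
            C is a leaf — visit C.
      At U: no right child.
    At M: no right child.
  At L: go right to S.
    Visit S.
    At S: go left to P.
      P is a leaf — visit P.
    At S: no right child.
At Z: go right to V.
  V is a leaf — visit V.
Full pre-order sequence: Z, L, M, U, F, W, X, C, S, P, V.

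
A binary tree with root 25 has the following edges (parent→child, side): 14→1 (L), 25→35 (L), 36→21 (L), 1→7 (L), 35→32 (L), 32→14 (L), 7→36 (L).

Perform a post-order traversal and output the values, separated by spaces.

Post-order visits the left subtree, then the right subtree, then the node.
At 25: go left to 35.
  At 35: go left to 32.
    At 32: go left to 14.
      At 14: go left to 1.
        At 1: go left to 7.
          At 7: go left to 36.
            At 36: go left to 21.
              21 is a leaf — visit 21.
            At 36: no right child.
            Visit 36.
          At 7: no right child.
          Visit 7.
        At 1: no right child.
        Visit 1.
      At 14: no right child.
      Visit 14.
    At 32: no right child.
    Visit 32.
  At 35: no right child.
  Visit 35.
At 25: no right child.
Visit 25.

21 36 7 1 14 32 35 25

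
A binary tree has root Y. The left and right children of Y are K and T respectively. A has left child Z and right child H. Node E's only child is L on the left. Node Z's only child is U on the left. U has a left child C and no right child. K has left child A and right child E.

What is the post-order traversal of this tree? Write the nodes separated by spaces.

C U Z H A L E K T Y

Post-order visits the left subtree, then the right subtree, then the node.
At Y: go left to K.
  At K: go left to A.
    At A: go left to Z.
      At Z: go left to U.
        At U: go left to C.
          C is a leaf — visit C.
        At U: no right child.
        Visit U.
      At Z: no right child.
      Visit Z.
    At A: go right to H.
      H is a leaf — visit H.
    Visit A.
  At K: go right to E.
    At E: go left to L.
      L is a leaf — visit L.
    At E: no right child.
    Visit E.
  Visit K.
At Y: go right to T.
  T is a leaf — visit T.
Visit Y.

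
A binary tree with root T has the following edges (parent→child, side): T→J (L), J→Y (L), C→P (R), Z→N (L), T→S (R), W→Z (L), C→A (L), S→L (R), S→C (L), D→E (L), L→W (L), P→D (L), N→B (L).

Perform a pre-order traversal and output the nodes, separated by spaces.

T J Y S C A P D E L W Z N B

Pre-order visits the node, then its left subtree, then its right subtree.
Visit T.
At T: go left to J.
  Visit J.
  At J: go left to Y.
    Y is a leaf — visit Y.
  At J: no right child.
At T: go right to S.
  Visit S.
  At S: go left to C.
    Visit C.
    At C: go left to A.
      A is a leaf — visit A.
    At C: go right to P.
      Visit P.
      At P: go left to D.
        Visit D.
        At D: go left to E.
          E is a leaf — visit E.
        At D: no right child.
      At P: no right child.
  At S: go right to L.
    Visit L.
    At L: go left to W.
      Visit W.
      At W: go left to Z.
        Visit Z.
        At Z: go left to N.
          Visit N.
          At N: go left to B.
            B is a leaf — visit B.
          At N: no right child.
        At Z: no right child.
      At W: no right child.
    At L: no right child.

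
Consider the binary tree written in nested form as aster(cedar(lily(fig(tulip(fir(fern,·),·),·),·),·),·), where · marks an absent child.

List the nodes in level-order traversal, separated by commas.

Level-order visits nodes level by level from the root, left to right within each level.
Level 0: aster
Level 1: cedar
Level 2: lily
Level 3: fig
Level 4: tulip
Level 5: fir
Level 6: fern

aster, cedar, lily, fig, tulip, fir, fern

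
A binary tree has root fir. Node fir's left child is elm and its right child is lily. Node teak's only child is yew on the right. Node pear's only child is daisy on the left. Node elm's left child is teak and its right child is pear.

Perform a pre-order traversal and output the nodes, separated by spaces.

Pre-order visits the node, then its left subtree, then its right subtree.
Visit fir.
At fir: go left to elm.
  Visit elm.
  At elm: go left to teak.
    Visit teak.
    At teak: no left child.
    At teak: go right to yew.
      yew is a leaf — visit yew.
  At elm: go right to pear.
    Visit pear.
    At pear: go left to daisy.
      daisy is a leaf — visit daisy.
    At pear: no right child.
At fir: go right to lily.
  lily is a leaf — visit lily.

fir elm teak yew pear daisy lily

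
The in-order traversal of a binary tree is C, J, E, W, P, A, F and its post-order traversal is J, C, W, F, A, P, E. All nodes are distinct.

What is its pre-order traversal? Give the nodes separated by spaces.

The last element of post-order is the root; it splits in-order into left and right subtrees.
Root E: left subtree has 2 nodes {C, J}, right has 4 {W, P, A, F}.
  Root C: left subtree has 0 nodes { }, right has 1 {J}.
  Root P: left subtree has 1 node {W}, right has 2 {A, F}.
    Root A: left subtree has 0 nodes { }, right has 1 {F}.

E C J P W A F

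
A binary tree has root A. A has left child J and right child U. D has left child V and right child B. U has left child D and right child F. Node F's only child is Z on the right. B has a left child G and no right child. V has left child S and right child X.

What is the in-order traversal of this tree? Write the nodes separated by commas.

In-order visits the left subtree, then the node, then the right subtree.
At A: go left to J.
  J is a leaf — visit J.
Visit A.
At A: go right to U.
  At U: go left to D.
    At D: go left to V.
      At V: go left to S.
        S is a leaf — visit S.
      Visit V.
      At V: go right to X.
        X is a leaf — visit X.
    Visit D.
    At D: go right to B.
      At B: go left to G.
        G is a leaf — visit G.
      Visit B.
      At B: no right child.
  Visit U.
  At U: go right to F.
    At F: no left child.
    Visit F.
    At F: go right to Z.
      Z is a leaf — visit Z.

J, A, S, V, X, D, G, B, U, F, Z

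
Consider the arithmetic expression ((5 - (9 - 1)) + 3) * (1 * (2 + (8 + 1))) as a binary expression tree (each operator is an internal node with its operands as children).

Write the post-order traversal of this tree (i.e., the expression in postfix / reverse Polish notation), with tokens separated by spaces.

Post-order on an expression tree gives postfix notation: for each operator, emit left operand, right operand, then the operator.

5 9 1 - - 3 + 1 2 8 1 + + * *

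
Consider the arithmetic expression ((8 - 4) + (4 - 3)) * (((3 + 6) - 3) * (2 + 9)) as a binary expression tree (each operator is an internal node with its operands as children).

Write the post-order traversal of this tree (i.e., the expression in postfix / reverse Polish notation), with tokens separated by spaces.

Post-order on an expression tree gives postfix notation: for each operator, emit left operand, right operand, then the operator.

8 4 - 4 3 - + 3 6 + 3 - 2 9 + * *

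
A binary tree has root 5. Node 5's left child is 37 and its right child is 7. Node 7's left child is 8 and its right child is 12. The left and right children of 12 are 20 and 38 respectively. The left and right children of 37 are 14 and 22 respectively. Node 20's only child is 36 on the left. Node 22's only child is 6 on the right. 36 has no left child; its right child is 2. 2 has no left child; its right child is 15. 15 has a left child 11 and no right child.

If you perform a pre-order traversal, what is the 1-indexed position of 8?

7

Pre-order visits the node, then its left subtree, then its right subtree.
Visit 5.
At 5: go left to 37.
  Visit 37.
  At 37: go left to 14.
    14 is a leaf — visit 14.
  At 37: go right to 22.
    Visit 22.
    At 22: no left child.
    At 22: go right to 6.
      6 is a leaf — visit 6.
At 5: go right to 7.
  Visit 7.
  At 7: go left to 8.
    8 is a leaf — visit 8.
  At 7: go right to 12.
    Visit 12.
    At 12: go left to 20.
      Visit 20.
      At 20: go left to 36.
        Visit 36.
        At 36: no left child.
        At 36: go right to 2.
          Visit 2.
          At 2: no left child.
          At 2: go right to 15.
            Visit 15.
            At 15: go left to 11.
              11 is a leaf — visit 11.
            At 15: no right child.
      At 20: no right child.
    At 12: go right to 38.
      38 is a leaf — visit 38.
Full pre-order sequence: 5, 37, 14, 22, 6, 7, 8, 12, 20, 36, 2, 15, 11, 38.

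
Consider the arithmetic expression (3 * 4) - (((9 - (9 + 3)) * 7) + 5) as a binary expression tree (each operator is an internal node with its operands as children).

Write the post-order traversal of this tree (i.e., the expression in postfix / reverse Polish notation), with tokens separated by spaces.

3 4 * 9 9 3 + - 7 * 5 + -

Post-order on an expression tree gives postfix notation: for each operator, emit left operand, right operand, then the operator.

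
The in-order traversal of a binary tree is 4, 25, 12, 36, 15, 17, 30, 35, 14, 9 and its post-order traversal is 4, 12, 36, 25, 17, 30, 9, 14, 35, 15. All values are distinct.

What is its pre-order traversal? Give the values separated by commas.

The last element of post-order is the root; it splits in-order into left and right subtrees.
Root 15: left subtree has 4 nodes {4, 25, 12, 36}, right has 5 {17, 30, 35, 14, 9}.
  Root 25: left subtree has 1 node {4}, right has 2 {12, 36}.
    Root 36: left subtree has 1 node {12}, right has 0 { }.
  Root 35: left subtree has 2 nodes {17, 30}, right has 2 {14, 9}.
    Root 30: left subtree has 1 node {17}, right has 0 { }.
    Root 14: left subtree has 0 nodes { }, right has 1 {9}.

15, 25, 4, 36, 12, 35, 30, 17, 14, 9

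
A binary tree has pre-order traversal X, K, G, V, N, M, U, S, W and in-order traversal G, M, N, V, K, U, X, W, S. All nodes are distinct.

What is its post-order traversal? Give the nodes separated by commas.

M, N, V, G, U, K, W, S, X

The first element of pre-order is the root; it splits in-order into left and right subtrees.
Root X: left subtree has 6 nodes {G, M, N, V, K, U}, right has 2 {W, S}.
  Root K: left subtree has 4 nodes {G, M, N, V}, right has 1 {U}.
    Root G: left subtree has 0 nodes { }, right has 3 {M, N, V}.
      Root V: left subtree has 2 nodes {M, N}, right has 0 { }.
        Root N: left subtree has 1 node {M}, right has 0 { }.
  Root S: left subtree has 1 node {W}, right has 0 { }.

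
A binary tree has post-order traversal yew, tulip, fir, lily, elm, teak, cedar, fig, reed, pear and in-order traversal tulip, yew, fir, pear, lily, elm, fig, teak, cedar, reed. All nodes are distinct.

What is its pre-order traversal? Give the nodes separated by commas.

The last element of post-order is the root; it splits in-order into left and right subtrees.
Root pear: left subtree has 3 nodes {tulip, yew, fir}, right has 6 {lily, elm, fig, teak, cedar, reed}.
  Root fir: left subtree has 2 nodes {tulip, yew}, right has 0 { }.
    Root tulip: left subtree has 0 nodes { }, right has 1 {yew}.
  Root reed: left subtree has 5 nodes {lily, elm, fig, teak, cedar}, right has 0 { }.
    Root fig: left subtree has 2 nodes {lily, elm}, right has 2 {teak, cedar}.
      Root elm: left subtree has 1 node {lily}, right has 0 { }.
      Root cedar: left subtree has 1 node {teak}, right has 0 { }.

pear, fir, tulip, yew, reed, fig, elm, lily, cedar, teak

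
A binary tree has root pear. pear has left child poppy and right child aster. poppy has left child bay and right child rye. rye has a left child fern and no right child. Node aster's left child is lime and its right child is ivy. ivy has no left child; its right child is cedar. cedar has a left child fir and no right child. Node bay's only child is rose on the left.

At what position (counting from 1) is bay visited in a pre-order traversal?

Pre-order visits the node, then its left subtree, then its right subtree.
Visit pear.
At pear: go left to poppy.
  Visit poppy.
  At poppy: go left to bay.
    Visit bay.
    At bay: go left to rose.
      rose is a leaf — visit rose.
    At bay: no right child.
  At poppy: go right to rye.
    Visit rye.
    At rye: go left to fern.
      fern is a leaf — visit fern.
    At rye: no right child.
At pear: go right to aster.
  Visit aster.
  At aster: go left to lime.
    lime is a leaf — visit lime.
  At aster: go right to ivy.
    Visit ivy.
    At ivy: no left child.
    At ivy: go right to cedar.
      Visit cedar.
      At cedar: go left to fir.
        fir is a leaf — visit fir.
      At cedar: no right child.
Full pre-order sequence: pear, poppy, bay, rose, rye, fern, aster, lime, ivy, cedar, fir.

3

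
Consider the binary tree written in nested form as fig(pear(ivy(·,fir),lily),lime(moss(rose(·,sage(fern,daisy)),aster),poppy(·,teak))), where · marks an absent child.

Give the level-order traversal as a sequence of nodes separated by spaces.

fig pear lime ivy lily moss poppy fir rose aster teak sage fern daisy

Level-order visits nodes level by level from the root, left to right within each level.
Level 0: fig
Level 1: pear, lime
Level 2: ivy, lily, moss, poppy
Level 3: fir, rose, aster, teak
Level 4: sage
Level 5: fern, daisy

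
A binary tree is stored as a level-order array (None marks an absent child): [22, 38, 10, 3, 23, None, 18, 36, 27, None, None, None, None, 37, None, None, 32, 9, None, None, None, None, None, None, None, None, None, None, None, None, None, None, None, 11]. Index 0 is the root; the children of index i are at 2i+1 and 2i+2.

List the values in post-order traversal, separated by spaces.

Post-order visits the left subtree, then the right subtree, then the node.
At 22: go left to 38.
  At 38: go left to 3.
    At 3: go left to 36.
      At 36: no left child.
      At 36: go right to 32.
        At 32: go left to 11.
          11 is a leaf — visit 11.
        At 32: no right child.
        Visit 32.
      Visit 36.
    At 3: go right to 27.
      At 27: go left to 9.
        9 is a leaf — visit 9.
      At 27: no right child.
      Visit 27.
    Visit 3.
  At 38: go right to 23.
    23 is a leaf — visit 23.
  Visit 38.
At 22: go right to 10.
  At 10: no left child.
  At 10: go right to 18.
    At 18: go left to 37.
      37 is a leaf — visit 37.
    At 18: no right child.
    Visit 18.
  Visit 10.
Visit 22.

11 32 36 9 27 3 23 38 37 18 10 22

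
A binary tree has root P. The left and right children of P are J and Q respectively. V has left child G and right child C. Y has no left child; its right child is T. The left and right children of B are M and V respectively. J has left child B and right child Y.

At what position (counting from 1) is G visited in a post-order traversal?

2

Post-order visits the left subtree, then the right subtree, then the node.
At P: go left to J.
  At J: go left to B.
    At B: go left to M.
      M is a leaf — visit M.
    At B: go right to V.
      At V: go left to G.
        G is a leaf — visit G.
      At V: go right to C.
        C is a leaf — visit C.
      Visit V.
    Visit B.
  At J: go right to Y.
    At Y: no left child.
    At Y: go right to T.
      T is a leaf — visit T.
    Visit Y.
  Visit J.
At P: go right to Q.
  Q is a leaf — visit Q.
Visit P.
Full post-order sequence: M, G, C, V, B, T, Y, J, Q, P.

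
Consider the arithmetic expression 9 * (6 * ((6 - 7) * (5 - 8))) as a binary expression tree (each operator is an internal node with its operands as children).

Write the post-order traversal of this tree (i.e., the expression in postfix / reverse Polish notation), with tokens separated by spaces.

9 6 6 7 - 5 8 - * * *

Post-order on an expression tree gives postfix notation: for each operator, emit left operand, right operand, then the operator.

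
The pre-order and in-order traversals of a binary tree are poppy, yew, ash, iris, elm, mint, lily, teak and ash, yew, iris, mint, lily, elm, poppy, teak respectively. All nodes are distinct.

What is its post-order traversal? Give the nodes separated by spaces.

ash lily mint elm iris yew teak poppy

The first element of pre-order is the root; it splits in-order into left and right subtrees.
Root poppy: left subtree has 6 nodes {ash, yew, iris, mint, lily, elm}, right has 1 {teak}.
  Root yew: left subtree has 1 node {ash}, right has 4 {iris, mint, lily, elm}.
    Root iris: left subtree has 0 nodes { }, right has 3 {mint, lily, elm}.
      Root elm: left subtree has 2 nodes {mint, lily}, right has 0 { }.
        Root mint: left subtree has 0 nodes { }, right has 1 {lily}.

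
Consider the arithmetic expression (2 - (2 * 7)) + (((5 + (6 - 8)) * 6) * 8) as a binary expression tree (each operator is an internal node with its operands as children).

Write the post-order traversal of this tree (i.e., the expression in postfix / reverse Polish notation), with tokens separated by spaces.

Post-order on an expression tree gives postfix notation: for each operator, emit left operand, right operand, then the operator.

2 2 7 * - 5 6 8 - + 6 * 8 * +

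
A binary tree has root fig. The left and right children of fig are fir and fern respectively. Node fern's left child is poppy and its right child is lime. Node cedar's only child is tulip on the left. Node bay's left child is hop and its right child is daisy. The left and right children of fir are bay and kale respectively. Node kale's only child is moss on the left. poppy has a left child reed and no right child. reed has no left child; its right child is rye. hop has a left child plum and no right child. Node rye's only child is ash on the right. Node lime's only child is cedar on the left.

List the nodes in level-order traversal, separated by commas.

fig, fir, fern, bay, kale, poppy, lime, hop, daisy, moss, reed, cedar, plum, rye, tulip, ash

Level-order visits nodes level by level from the root, left to right within each level.
Level 0: fig
Level 1: fir, fern
Level 2: bay, kale, poppy, lime
Level 3: hop, daisy, moss, reed, cedar
Level 4: plum, rye, tulip
Level 5: ash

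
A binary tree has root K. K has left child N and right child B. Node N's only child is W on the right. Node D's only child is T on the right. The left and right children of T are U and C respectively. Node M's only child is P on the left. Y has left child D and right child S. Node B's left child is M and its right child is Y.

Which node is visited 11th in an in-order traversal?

Y

In-order visits the left subtree, then the node, then the right subtree.
At K: go left to N.
  At N: no left child.
  Visit N.
  At N: go right to W.
    W is a leaf — visit W.
Visit K.
At K: go right to B.
  At B: go left to M.
    At M: go left to P.
      P is a leaf — visit P.
    Visit M.
    At M: no right child.
  Visit B.
  At B: go right to Y.
    At Y: go left to D.
      At D: no left child.
      Visit D.
      At D: go right to T.
        At T: go left to U.
          U is a leaf — visit U.
        Visit T.
        At T: go right to C.
          C is a leaf — visit C.
    Visit Y.
    At Y: go right to S.
      S is a leaf — visit S.
Full in-order sequence: N, W, K, P, M, B, D, U, T, C, Y, S.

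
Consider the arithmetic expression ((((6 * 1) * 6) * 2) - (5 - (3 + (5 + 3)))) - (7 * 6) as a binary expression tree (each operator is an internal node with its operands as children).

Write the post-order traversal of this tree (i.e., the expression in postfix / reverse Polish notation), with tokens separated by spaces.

Post-order on an expression tree gives postfix notation: for each operator, emit left operand, right operand, then the operator.

6 1 * 6 * 2 * 5 3 5 3 + + - - 7 6 * -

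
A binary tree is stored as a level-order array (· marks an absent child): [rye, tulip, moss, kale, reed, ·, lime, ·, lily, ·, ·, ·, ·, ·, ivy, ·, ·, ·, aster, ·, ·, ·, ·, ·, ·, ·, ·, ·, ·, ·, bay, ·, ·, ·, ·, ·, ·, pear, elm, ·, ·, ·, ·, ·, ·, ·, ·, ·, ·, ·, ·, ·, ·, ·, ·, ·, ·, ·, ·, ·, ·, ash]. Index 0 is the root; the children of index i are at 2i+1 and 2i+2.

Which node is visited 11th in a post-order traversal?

lime

Post-order visits the left subtree, then the right subtree, then the node.
At rye: go left to tulip.
  At tulip: go left to kale.
    At kale: no left child.
    At kale: go right to lily.
      At lily: no left child.
      At lily: go right to aster.
        At aster: go left to pear.
          pear is a leaf — visit pear.
        At aster: go right to elm.
          elm is a leaf — visit elm.
        Visit aster.
      Visit lily.
    Visit kale.
  At tulip: go right to reed.
    reed is a leaf — visit reed.
  Visit tulip.
At rye: go right to moss.
  At moss: no left child.
  At moss: go right to lime.
    At lime: no left child.
    At lime: go right to ivy.
      At ivy: no left child.
      At ivy: go right to bay.
        At bay: go left to ash.
          ash is a leaf — visit ash.
        At bay: no right child.
        Visit bay.
      Visit ivy.
    Visit lime.
  Visit moss.
Visit rye.
Full post-order sequence: pear, elm, aster, lily, kale, reed, tulip, ash, bay, ivy, lime, moss, rye.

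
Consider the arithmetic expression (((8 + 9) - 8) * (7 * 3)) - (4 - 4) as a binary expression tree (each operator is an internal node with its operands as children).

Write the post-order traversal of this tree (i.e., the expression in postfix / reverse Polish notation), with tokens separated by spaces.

8 9 + 8 - 7 3 * * 4 4 - -

Post-order on an expression tree gives postfix notation: for each operator, emit left operand, right operand, then the operator.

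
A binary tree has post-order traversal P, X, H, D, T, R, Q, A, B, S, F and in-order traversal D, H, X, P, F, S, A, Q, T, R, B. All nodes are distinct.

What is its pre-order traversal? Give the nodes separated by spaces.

F D H X P S B A Q R T

The last element of post-order is the root; it splits in-order into left and right subtrees.
Root F: left subtree has 4 nodes {D, H, X, P}, right has 6 {S, A, Q, T, R, B}.
  Root D: left subtree has 0 nodes { }, right has 3 {H, X, P}.
    Root H: left subtree has 0 nodes { }, right has 2 {X, P}.
      Root X: left subtree has 0 nodes { }, right has 1 {P}.
  Root S: left subtree has 0 nodes { }, right has 5 {A, Q, T, R, B}.
    Root B: left subtree has 4 nodes {A, Q, T, R}, right has 0 { }.
      Root A: left subtree has 0 nodes { }, right has 3 {Q, T, R}.
        Root Q: left subtree has 0 nodes { }, right has 2 {T, R}.
          Root R: left subtree has 1 node {T}, right has 0 { }.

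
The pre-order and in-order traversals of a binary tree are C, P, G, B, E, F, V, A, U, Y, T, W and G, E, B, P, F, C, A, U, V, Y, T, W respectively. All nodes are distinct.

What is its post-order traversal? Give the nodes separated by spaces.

The first element of pre-order is the root; it splits in-order into left and right subtrees.
Root C: left subtree has 5 nodes {G, E, B, P, F}, right has 6 {A, U, V, Y, T, W}.
  Root P: left subtree has 3 nodes {G, E, B}, right has 1 {F}.
    Root G: left subtree has 0 nodes { }, right has 2 {E, B}.
      Root B: left subtree has 1 node {E}, right has 0 { }.
  Root V: left subtree has 2 nodes {A, U}, right has 3 {Y, T, W}.
    Root A: left subtree has 0 nodes { }, right has 1 {U}.
    Root Y: left subtree has 0 nodes { }, right has 2 {T, W}.
      Root T: left subtree has 0 nodes { }, right has 1 {W}.

E B G F P U A W T Y V C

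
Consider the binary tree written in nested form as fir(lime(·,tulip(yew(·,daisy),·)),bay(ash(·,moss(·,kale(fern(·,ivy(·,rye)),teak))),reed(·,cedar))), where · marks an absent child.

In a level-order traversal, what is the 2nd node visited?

lime

Level-order visits nodes level by level from the root, left to right within each level.
Level 0: fir
Level 1: lime, bay
Level 2: tulip, ash, reed
Level 3: yew, moss, cedar
Level 4: daisy, kale
Level 5: fern, teak
Level 6: ivy
Level 7: rye
Full level-order sequence: fir, lime, bay, tulip, ash, reed, yew, moss, cedar, daisy, kale, fern, teak, ivy, rye.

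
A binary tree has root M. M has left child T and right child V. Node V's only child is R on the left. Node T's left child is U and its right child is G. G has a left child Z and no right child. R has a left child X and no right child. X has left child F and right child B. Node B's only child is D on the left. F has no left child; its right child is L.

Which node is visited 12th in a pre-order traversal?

D

Pre-order visits the node, then its left subtree, then its right subtree.
Visit M.
At M: go left to T.
  Visit T.
  At T: go left to U.
    U is a leaf — visit U.
  At T: go right to G.
    Visit G.
    At G: go left to Z.
      Z is a leaf — visit Z.
    At G: no right child.
At M: go right to V.
  Visit V.
  At V: go left to R.
    Visit R.
    At R: go left to X.
      Visit X.
      At X: go left to F.
        Visit F.
        At F: no left child.
        At F: go right to L.
          L is a leaf — visit L.
      At X: go right to B.
        Visit B.
        At B: go left to D.
          D is a leaf — visit D.
        At B: no right child.
    At R: no right child.
  At V: no right child.
Full pre-order sequence: M, T, U, G, Z, V, R, X, F, L, B, D.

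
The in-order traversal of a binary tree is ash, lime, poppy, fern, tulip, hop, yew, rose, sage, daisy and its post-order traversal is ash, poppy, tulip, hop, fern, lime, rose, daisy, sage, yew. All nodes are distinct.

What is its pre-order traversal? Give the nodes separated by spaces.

yew lime ash fern poppy hop tulip sage rose daisy

The last element of post-order is the root; it splits in-order into left and right subtrees.
Root yew: left subtree has 6 nodes {ash, lime, poppy, fern, tulip, hop}, right has 3 {rose, sage, daisy}.
  Root lime: left subtree has 1 node {ash}, right has 4 {poppy, fern, tulip, hop}.
    Root fern: left subtree has 1 node {poppy}, right has 2 {tulip, hop}.
      Root hop: left subtree has 1 node {tulip}, right has 0 { }.
  Root sage: left subtree has 1 node {rose}, right has 1 {daisy}.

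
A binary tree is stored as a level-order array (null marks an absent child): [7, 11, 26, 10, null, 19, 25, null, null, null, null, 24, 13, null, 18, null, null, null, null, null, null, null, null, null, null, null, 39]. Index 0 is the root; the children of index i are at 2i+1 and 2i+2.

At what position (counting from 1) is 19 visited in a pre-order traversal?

Pre-order visits the node, then its left subtree, then its right subtree.
Visit 7.
At 7: go left to 11.
  Visit 11.
  At 11: go left to 10.
    10 is a leaf — visit 10.
  At 11: no right child.
At 7: go right to 26.
  Visit 26.
  At 26: go left to 19.
    Visit 19.
    At 19: go left to 24.
      24 is a leaf — visit 24.
    At 19: go right to 13.
      Visit 13.
      At 13: no left child.
      At 13: go right to 39.
        39 is a leaf — visit 39.
  At 26: go right to 25.
    Visit 25.
    At 25: no left child.
    At 25: go right to 18.
      18 is a leaf — visit 18.
Full pre-order sequence: 7, 11, 10, 26, 19, 24, 13, 39, 25, 18.

5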